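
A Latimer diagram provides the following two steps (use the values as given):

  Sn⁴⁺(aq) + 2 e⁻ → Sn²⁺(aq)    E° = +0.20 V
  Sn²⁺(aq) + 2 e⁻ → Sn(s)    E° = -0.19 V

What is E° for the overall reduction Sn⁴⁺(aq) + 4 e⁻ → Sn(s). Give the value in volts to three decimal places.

+0.005 V

Standard free energies of sequential steps add: ΔG°₃ = ΔG°₁ + ΔG°₂, so n₃E°₃ = n₁E°₁ + n₂E°₂.
E°₃ = (2×+0.20 + 2×-0.19) / 4 = (+0.020) / 4 = +0.005 V.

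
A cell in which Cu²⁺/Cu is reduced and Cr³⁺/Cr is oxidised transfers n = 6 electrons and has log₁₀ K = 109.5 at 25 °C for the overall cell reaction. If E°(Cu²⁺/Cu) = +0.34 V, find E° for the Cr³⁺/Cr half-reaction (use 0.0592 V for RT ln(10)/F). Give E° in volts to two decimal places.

E°cell = (0.0592/n)·log K = (0.0592/6)(109.5) = +1.080 V.
Since Cu²⁺/Cu is the cathode and Cr³⁺/Cr the anode, E°cell = E°(Cu²⁺/Cu) − E°(Cr³⁺/Cr).
So E°(Cr³⁺/Cr) = E°(Cu²⁺/Cu) − E°cell = (+0.34) − (+1.080) = -0.74 V.

-0.74 V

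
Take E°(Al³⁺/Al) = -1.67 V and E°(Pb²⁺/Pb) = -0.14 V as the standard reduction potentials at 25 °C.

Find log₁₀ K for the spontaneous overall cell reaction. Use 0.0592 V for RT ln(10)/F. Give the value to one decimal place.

Cathode: Pb²⁺/Pb; anode: Al³⁺/Al. E°cell = +1.53 V, n = 6.
log K = nE°cell / 0.0592 = (6)(+1.53) / 0.0592 = 155.1.

155.1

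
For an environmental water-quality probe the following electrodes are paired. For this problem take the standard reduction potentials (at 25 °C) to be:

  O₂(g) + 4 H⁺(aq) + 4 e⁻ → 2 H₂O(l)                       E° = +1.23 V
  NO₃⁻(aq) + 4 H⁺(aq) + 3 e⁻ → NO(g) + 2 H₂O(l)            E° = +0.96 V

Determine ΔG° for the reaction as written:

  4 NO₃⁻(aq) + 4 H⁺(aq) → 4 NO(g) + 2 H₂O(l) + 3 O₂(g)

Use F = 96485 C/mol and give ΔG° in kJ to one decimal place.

+312.6 kJ

As written, NO₃⁻/NO is reduced (cathode) and O₂/H₂O is oxidised (anode), so E°cell = (+0.96) − (+1.23) = -0.27 V.
Balancing electrons gives n = 12.
ΔG° = −nFE° = −(12)(96485)(-0.27) = 312,611 J = +312.6 kJ.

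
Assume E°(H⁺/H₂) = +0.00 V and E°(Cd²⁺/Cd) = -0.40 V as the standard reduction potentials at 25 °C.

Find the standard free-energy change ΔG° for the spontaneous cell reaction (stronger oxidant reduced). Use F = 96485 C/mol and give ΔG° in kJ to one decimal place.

-77.2 kJ

H⁺/H₂ (E° = +0.00 V) is the cathode; Cd²⁺/Cd (E° = -0.40 V) is the anode, so E°cell = +0.40 V.
Balancing electrons gives n = 2 (lcm of 2 and 2).
ΔG° = −nFE° = −(2)(96485)(+0.40) = -77,188 J = -77.2 kJ.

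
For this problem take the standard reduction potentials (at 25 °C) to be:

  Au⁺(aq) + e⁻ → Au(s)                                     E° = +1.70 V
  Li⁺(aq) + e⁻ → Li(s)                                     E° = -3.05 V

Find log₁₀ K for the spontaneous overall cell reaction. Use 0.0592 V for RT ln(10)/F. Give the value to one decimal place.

Cathode: Au⁺/Au; anode: Li⁺/Li. E°cell = +4.75 V, n = 1.
log K = nE°cell / 0.0592 = (1)(+4.75) / 0.0592 = 80.2.

80.2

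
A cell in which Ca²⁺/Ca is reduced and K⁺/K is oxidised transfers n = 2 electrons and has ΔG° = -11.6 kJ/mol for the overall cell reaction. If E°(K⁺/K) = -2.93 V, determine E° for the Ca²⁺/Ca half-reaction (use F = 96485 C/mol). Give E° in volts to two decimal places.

-2.87 V

E°cell = −ΔG°/(nF) = −(-11.6×10³)/((2)(96485)) = +0.060 V.
Since Ca²⁺/Ca is the cathode and K⁺/K the anode, E°cell = E°(Ca²⁺/Ca) − E°(K⁺/K).
So E°(Ca²⁺/Ca) = E°cell + E°(K⁺/K) = +0.060 + (-2.93) = -2.87 V.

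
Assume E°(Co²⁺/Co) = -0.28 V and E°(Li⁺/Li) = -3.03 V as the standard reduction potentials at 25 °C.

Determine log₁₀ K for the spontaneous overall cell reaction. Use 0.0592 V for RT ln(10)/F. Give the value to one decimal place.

Cathode: Co²⁺/Co; anode: Li⁺/Li. E°cell = +2.75 V, n = 2.
log K = nE°cell / 0.0592 = (2)(+2.75) / 0.0592 = 92.9.

92.9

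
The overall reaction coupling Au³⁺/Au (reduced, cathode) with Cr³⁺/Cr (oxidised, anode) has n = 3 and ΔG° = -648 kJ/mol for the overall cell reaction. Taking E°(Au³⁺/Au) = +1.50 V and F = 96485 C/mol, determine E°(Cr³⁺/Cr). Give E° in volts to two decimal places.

E°cell = −ΔG°/(nF) = −(-648×10³)/((3)(96485)) = +2.239 V.
Since Au³⁺/Au is the cathode and Cr³⁺/Cr the anode, E°cell = E°(Au³⁺/Au) − E°(Cr³⁺/Cr).
So E°(Cr³⁺/Cr) = E°(Au³⁺/Au) − E°cell = (+1.50) − (+2.239) = -0.74 V.

-0.74 V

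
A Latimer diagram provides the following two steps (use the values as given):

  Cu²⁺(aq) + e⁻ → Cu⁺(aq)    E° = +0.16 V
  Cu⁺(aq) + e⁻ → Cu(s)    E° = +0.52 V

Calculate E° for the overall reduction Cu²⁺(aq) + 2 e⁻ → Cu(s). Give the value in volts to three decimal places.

+0.340 V

Adding the free-energy changes (−nFE°) of the two steps gives −n₃FE°₃ = −n₁FE°₁ − n₂FE°₂.
E°₃ = (1×+0.16 + 1×+0.52) / 2 = (+0.680) / 2 = +0.340 V.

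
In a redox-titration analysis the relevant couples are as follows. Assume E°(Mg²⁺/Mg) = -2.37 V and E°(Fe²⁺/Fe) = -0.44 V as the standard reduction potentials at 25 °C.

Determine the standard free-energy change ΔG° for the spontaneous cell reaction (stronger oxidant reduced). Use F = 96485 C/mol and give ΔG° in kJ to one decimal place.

-372.4 kJ

Fe²⁺/Fe (E° = -0.44 V) is the cathode; Mg²⁺/Mg (E° = -2.37 V) is the anode, so E°cell = +1.93 V.
Balancing electrons gives n = 2 (lcm of 2 and 2).
ΔG° = −nFE° = −(2)(96485)(+1.93) = -372,432 J = -372.4 kJ.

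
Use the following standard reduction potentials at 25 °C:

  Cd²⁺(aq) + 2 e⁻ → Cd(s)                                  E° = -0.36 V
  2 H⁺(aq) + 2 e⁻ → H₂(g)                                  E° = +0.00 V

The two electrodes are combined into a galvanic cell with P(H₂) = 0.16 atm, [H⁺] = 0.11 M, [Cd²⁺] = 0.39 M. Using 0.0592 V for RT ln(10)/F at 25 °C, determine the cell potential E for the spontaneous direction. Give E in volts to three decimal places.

H⁺/H₂ is the cathode (higher E°), Cd²⁺/Cd the anode: E°cell = +0.00 − (-0.36) = +0.36 V, n = 2.
Overall: 2 H⁺(aq) + Cd(s) → H₂(g) + Cd²⁺(aq)
Q = P(H₂)·[Cd²⁺] / ([H⁺]^2); log Q = 0.712.
E = E° − (0.0592/n) log Q = +0.36 − (0.0592/2)(0.712) = +0.339 V.

+0.339 V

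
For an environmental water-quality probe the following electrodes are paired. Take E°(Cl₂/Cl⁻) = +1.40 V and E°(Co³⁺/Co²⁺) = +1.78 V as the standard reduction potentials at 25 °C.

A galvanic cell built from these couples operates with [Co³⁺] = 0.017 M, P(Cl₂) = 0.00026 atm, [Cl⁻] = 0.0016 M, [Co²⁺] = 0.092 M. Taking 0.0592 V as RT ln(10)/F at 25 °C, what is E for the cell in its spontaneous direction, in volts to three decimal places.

Co³⁺/Co²⁺ is the cathode (higher E°), Cl₂/Cl⁻ the anode: E°cell = +1.78 − (+1.40) = +0.38 V, n = 2.
Overall: 2 Co³⁺(aq) + 2 Cl⁻(aq) → 2 Co²⁺(aq) + Cl₂(g)
Q = [Co²⁺]^2·P(Cl₂) / ([Co³⁺]^2·[Cl⁻]^2); log Q = 3.473.
E = E° − (0.0592/n) log Q = +0.38 − (0.0592/2)(3.473) = +0.277 V.

+0.277 V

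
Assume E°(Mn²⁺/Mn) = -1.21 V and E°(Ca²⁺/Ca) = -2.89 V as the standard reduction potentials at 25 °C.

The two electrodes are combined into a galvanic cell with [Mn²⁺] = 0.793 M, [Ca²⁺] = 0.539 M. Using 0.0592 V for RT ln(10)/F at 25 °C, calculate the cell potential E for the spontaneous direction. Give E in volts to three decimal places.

Mn²⁺/Mn is the cathode (higher E°), Ca²⁺/Ca the anode: E°cell = -1.21 − (-2.89) = +1.68 V, n = 2.
Overall: Mn²⁺(aq) + Ca(s) → Mn(s) + Ca²⁺(aq)
Q = [Ca²⁺] / ([Mn²⁺]); log Q = -0.168.
E = E° − (0.0592/n) log Q = +1.68 − (0.0592/2)(-0.168) = +1.685 V.

+1.685 V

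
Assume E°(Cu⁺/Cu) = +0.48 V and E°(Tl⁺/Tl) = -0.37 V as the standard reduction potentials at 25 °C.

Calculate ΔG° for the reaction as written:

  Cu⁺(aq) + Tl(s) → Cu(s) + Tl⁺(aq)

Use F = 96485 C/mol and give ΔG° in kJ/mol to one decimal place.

-82.0 kJ/mol

As written, Cu⁺/Cu is reduced (cathode) and Tl⁺/Tl is oxidised (anode), so E°cell = (+0.48) − (-0.37) = +0.85 V.
Balancing electrons gives n = 1.
ΔG° = −nFE° = −(1)(96485)(+0.85) = -82,012 J = -82.0 kJ/mol.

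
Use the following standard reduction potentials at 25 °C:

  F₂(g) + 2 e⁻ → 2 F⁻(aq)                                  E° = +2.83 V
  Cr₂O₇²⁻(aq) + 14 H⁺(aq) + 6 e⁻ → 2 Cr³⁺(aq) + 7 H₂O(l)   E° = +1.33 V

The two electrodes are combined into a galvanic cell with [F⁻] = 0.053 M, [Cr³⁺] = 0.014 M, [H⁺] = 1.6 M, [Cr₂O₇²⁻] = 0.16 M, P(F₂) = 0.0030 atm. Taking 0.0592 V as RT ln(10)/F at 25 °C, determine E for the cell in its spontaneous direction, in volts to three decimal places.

+1.444 V

F₂/F⁻ is the cathode (higher E°), Cr₂O₇²⁻/Cr³⁺ the anode: E°cell = +2.83 − (+1.33) = +1.50 V, n = 6.
Overall: 3 F₂(g) + 2 Cr³⁺(aq) + 7 H₂O(l) → 6 F⁻(aq) + Cr₂O₇²⁻(aq) + 14 H⁺(aq)
Q = [F⁻]^6·[Cr₂O₇²⁻]·[H⁺]^14 / (P(F₂)^3·[Cr³⁺]^2); log Q = 5.684.
E = E° − (0.0592/n) log Q = +1.50 − (0.0592/6)(5.684) = +1.444 V.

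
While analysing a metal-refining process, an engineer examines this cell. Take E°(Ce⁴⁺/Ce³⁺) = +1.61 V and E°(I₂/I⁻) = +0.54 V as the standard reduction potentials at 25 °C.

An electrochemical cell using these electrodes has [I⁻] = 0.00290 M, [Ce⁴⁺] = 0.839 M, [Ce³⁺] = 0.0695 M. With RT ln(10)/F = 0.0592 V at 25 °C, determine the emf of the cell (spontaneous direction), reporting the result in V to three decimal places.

Ce⁴⁺/Ce³⁺ is the cathode (higher E°), I₂/I⁻ the anode: E°cell = +1.61 − (+0.54) = +1.07 V, n = 2.
Overall: 2 Ce⁴⁺(aq) + 2 I⁻(aq) → 2 Ce³⁺(aq) + I₂(s)
Q = [Ce³⁺]^2 / ([Ce⁴⁺]^2·[I⁻]^2); log Q = 2.912.
E = E° − (0.0592/n) log Q = +1.07 − (0.0592/2)(2.912) = +0.984 V.

+0.984 V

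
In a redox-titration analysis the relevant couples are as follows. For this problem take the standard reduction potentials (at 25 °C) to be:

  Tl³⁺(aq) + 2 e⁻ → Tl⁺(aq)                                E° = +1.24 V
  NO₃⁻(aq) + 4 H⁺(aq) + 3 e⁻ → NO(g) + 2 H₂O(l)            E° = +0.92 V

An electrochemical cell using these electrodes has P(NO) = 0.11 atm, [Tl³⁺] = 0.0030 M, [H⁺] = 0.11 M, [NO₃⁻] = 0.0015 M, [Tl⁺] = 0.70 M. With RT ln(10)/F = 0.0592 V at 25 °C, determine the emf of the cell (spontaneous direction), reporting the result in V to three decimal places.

Tl³⁺/Tl⁺ is the cathode (higher E°), NO₃⁻/NO the anode: E°cell = +1.24 − (+0.92) = +0.32 V, n = 6.
Overall: 3 Tl³⁺(aq) + 2 NO(g) + 4 H₂O(l) → 3 Tl⁺(aq) + 2 NO₃⁻(aq) + 8 H⁺(aq)
Q = [Tl⁺]^3·[NO₃⁻]^2·[H⁺]^8 / ([Tl³⁺]^3·P(NO)^2); log Q = -4.296.
E = E° − (0.0592/n) log Q = +0.32 − (0.0592/6)(-4.296) = +0.362 V.

+0.362 V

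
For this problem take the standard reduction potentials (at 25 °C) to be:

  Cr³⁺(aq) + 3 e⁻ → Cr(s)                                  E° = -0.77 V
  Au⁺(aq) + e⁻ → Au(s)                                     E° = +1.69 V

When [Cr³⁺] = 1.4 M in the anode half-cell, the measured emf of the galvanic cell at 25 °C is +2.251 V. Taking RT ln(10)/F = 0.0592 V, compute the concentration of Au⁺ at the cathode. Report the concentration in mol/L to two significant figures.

Au⁺/Au is the cathode, Cr³⁺/Cr the anode: E°cell = +2.46 V, n = 3.
Overall reaction: 3 Au⁺(aq) + Cr(s) → 3 Au(s) + Cr³⁺(aq); Q = [Cr³⁺]^1/[Au⁺]^3.
From E = E° − (0.0592/n) log Q: log Q = (E° − E)·n/0.0592 = (+2.46 − (+2.251))·3/0.0592 = 10.5912.
So 3·log[Au⁺] = 1·log(1.4) − log Q = 0.1461 − (10.5912) = -10.4451; log[Au⁺] = -10.4451 / 3 = -3.4817; [Au⁺] = 10^(-3.4817) ≈ 0.00033 M.

0.00033 M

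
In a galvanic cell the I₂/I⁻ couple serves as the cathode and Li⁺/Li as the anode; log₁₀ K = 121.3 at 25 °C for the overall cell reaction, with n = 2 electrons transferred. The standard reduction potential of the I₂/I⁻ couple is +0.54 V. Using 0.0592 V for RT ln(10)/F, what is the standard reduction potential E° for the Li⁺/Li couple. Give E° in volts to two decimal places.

E°cell = (0.0592/n)·log K = (0.0592/2)(121.3) = +3.590 V.
Since I₂/I⁻ is the cathode and Li⁺/Li the anode, E°cell = E°(I₂/I⁻) − E°(Li⁺/Li).
So E°(Li⁺/Li) = E°(I₂/I⁻) − E°cell = (+0.54) − (+3.590) = -3.05 V.

-3.05 V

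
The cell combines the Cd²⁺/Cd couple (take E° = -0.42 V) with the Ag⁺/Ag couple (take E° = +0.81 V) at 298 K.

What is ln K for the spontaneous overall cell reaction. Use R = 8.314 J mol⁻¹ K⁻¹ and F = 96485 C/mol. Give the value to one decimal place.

Cathode: Ag⁺/Ag; anode: Cd²⁺/Cd. E°cell = (+0.81) − (-0.42) = +1.23 V, with n = 2.
ΔG° = −nFE° = −RT ln K, so ln K = nFE°/(RT) = (2)(96485)(+1.23) / ((8.314)(298)) = 95.801.

95.8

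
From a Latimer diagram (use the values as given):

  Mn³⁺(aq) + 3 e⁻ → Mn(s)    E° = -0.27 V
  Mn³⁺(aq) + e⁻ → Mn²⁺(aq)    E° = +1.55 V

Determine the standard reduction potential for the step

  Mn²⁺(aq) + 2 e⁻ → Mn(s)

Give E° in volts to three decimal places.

-1.180 V

Sequential free energies add, so n₃E°₃ = n₁E°₁ + n₂E°₂.
With n₃ = 3, and the known step contributing 1×(+1.55) V, the unknown satisfies 2·E° = 3×(-0.27) − 1×(+1.55) = -2.360.
E° = -2.360 / 2 = -1.180 V.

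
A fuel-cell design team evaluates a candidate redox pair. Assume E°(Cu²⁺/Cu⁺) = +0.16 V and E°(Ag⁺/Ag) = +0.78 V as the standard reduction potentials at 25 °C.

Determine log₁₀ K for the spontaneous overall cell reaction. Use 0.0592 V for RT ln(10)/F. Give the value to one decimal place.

10.5

Cathode: Ag⁺/Ag; anode: Cu²⁺/Cu⁺. E°cell = +0.62 V, n = 1.
log K = nE°cell / 0.0592 = (1)(+0.62) / 0.0592 = 10.5.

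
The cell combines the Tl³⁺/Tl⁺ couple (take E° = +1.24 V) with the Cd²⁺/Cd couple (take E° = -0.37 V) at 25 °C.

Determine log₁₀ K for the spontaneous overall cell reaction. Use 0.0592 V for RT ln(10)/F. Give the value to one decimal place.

Cathode: Tl³⁺/Tl⁺; anode: Cd²⁺/Cd. E°cell = +1.61 V, n = 2.
log K = nE°cell / 0.0592 = (2)(+1.61) / 0.0592 = 54.4.

54.4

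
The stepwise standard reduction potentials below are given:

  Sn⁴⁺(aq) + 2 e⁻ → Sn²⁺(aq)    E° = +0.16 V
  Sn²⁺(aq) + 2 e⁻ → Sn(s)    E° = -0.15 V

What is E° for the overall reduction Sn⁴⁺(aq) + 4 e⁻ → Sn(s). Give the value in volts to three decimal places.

Standard free energies of sequential steps add: ΔG°₃ = ΔG°₁ + ΔG°₂, so n₃E°₃ = n₁E°₁ + n₂E°₂.
E°₃ = (2×+0.16 + 2×-0.15) / 4 = (+0.020) / 4 = +0.005 V.

+0.005 V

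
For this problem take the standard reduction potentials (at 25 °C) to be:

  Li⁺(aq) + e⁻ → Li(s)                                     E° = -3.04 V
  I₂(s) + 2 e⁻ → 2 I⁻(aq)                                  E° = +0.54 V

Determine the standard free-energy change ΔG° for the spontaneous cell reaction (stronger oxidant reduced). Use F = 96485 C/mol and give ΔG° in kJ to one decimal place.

-690.8 kJ

I₂/I⁻ (E° = +0.54 V) is the cathode; Li⁺/Li (E° = -3.04 V) is the anode, so E°cell = +3.58 V.
Balancing electrons gives n = 2 (lcm of 2 and 1).
ΔG° = −nFE° = −(2)(96485)(+3.58) = -690,833 J = -690.8 kJ.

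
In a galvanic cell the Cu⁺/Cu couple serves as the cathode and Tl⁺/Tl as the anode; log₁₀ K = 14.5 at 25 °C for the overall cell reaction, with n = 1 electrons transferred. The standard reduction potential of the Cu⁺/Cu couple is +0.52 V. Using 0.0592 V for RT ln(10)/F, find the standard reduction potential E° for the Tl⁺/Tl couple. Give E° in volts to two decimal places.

E°cell = (0.0592/n)·log K = (0.0592/1)(14.5) = +0.858 V.
Since Cu⁺/Cu is the cathode and Tl⁺/Tl the anode, E°cell = E°(Cu⁺/Cu) − E°(Tl⁺/Tl).
So E°(Tl⁺/Tl) = E°(Cu⁺/Cu) − E°cell = (+0.52) − (+0.858) = -0.34 V.

-0.34 V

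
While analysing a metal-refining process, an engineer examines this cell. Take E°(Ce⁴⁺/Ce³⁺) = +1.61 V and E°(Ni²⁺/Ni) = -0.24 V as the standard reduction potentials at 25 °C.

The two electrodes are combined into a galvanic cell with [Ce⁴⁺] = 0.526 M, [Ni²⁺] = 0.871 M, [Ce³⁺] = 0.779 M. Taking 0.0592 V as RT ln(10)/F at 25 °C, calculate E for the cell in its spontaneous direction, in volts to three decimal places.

Ce⁴⁺/Ce³⁺ is the cathode (higher E°), Ni²⁺/Ni the anode: E°cell = +1.61 − (-0.24) = +1.85 V, n = 2.
Overall: 2 Ce⁴⁺(aq) + Ni(s) → 2 Ce³⁺(aq) + Ni²⁺(aq)
Q = [Ce³⁺]^2·[Ni²⁺] / ([Ce⁴⁺]^2); log Q = 0.281.
E = E° − (0.0592/n) log Q = +1.85 − (0.0592/2)(0.281) = +1.842 V.

+1.842 V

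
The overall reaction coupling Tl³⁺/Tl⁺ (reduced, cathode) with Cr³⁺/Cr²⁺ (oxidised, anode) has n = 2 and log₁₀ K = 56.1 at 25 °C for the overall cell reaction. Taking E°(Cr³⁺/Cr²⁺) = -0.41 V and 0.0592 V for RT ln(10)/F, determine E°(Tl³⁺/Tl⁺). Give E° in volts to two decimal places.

E°cell = (0.0592/n)·log K = (0.0592/2)(56.1) = +1.661 V.
Since Tl³⁺/Tl⁺ is the cathode and Cr³⁺/Cr²⁺ the anode, E°cell = E°(Tl³⁺/Tl⁺) − E°(Cr³⁺/Cr²⁺).
So E°(Tl³⁺/Tl⁺) = E°cell + E°(Cr³⁺/Cr²⁺) = +1.661 + (-0.41) = +1.25 V.

+1.25 V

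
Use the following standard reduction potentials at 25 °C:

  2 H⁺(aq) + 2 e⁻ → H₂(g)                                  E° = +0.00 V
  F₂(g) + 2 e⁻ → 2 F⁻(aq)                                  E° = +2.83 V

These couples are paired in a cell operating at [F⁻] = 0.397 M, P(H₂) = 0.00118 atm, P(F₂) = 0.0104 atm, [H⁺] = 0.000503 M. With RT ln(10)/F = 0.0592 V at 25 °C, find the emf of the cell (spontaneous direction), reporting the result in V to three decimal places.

F₂/F⁻ is the cathode (higher E°), H⁺/H₂ the anode: E°cell = +2.83 − (+0.00) = +2.83 V, n = 2.
Overall: F₂(g) + H₂(g) → 2 F⁻(aq) + 2 H⁺(aq)
Q = [F⁻]^2·[H⁺]^2 / (P(F₂)·P(H₂)); log Q = -2.488.
E = E° − (0.0592/n) log Q = +2.83 − (0.0592/2)(-2.488) = +2.904 V.

+2.904 V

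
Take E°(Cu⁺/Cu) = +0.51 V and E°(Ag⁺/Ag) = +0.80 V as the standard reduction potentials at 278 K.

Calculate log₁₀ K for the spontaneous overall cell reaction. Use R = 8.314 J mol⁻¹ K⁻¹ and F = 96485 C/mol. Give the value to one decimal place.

5.3

Cathode: Ag⁺/Ag; anode: Cu⁺/Cu. E°cell = (+0.80) − (+0.51) = +0.29 V, with n = 1.
ΔG° = −nFE° = −RT ln K, so ln K = nFE°/(RT) = (1)(96485)(+0.29) / ((8.314)(278)) = 12.106.
log₁₀ K = 12.106 / ln 10 = 5.3.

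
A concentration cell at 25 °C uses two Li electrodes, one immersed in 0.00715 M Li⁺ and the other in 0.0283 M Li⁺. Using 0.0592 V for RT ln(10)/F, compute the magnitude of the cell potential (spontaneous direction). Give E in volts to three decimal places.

+0.035 V

For a concentration cell E°cell = 0. The 0.0283 M side is the cathode (reduction is favoured where [Li⁺] is higher).
With n = 1, E = −(0.0592/1) log([Li⁺]ₐₙ/[Li⁺]꜀ₐₜ) = −(0.0592/1) log(0.00715/0.0283) = −(0.0592/1)(-0.597) = +0.035 V.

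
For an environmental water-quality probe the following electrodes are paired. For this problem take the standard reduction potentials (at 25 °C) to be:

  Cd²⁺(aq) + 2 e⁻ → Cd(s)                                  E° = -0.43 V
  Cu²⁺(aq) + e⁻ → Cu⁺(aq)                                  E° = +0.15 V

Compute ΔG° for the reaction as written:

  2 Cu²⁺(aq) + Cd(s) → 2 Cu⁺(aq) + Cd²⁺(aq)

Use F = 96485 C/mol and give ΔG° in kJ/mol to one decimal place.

As written, Cu²⁺/Cu⁺ is reduced (cathode) and Cd²⁺/Cd is oxidised (anode), so E°cell = (+0.15) − (-0.43) = +0.58 V.
Balancing electrons gives n = 2.
ΔG° = −nFE° = −(2)(96485)(+0.58) = -111,923 J = -111.9 kJ/mol.

-111.9 kJ/mol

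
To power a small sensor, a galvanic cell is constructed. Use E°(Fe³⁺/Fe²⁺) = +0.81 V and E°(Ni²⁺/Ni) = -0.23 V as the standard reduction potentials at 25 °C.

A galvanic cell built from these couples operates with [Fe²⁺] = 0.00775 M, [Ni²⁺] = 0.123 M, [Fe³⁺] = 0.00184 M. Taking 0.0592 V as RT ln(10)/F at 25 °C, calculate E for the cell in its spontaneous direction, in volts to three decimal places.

+1.030 V

Fe³⁺/Fe²⁺ is the cathode (higher E°), Ni²⁺/Ni the anode: E°cell = +0.81 − (-0.23) = +1.04 V, n = 2.
Overall: 2 Fe³⁺(aq) + Ni(s) → 2 Fe²⁺(aq) + Ni²⁺(aq)
Q = [Fe²⁺]^2·[Ni²⁺] / ([Fe³⁺]^2); log Q = 0.339.
E = E° − (0.0592/n) log Q = +1.04 − (0.0592/2)(0.339) = +1.030 V.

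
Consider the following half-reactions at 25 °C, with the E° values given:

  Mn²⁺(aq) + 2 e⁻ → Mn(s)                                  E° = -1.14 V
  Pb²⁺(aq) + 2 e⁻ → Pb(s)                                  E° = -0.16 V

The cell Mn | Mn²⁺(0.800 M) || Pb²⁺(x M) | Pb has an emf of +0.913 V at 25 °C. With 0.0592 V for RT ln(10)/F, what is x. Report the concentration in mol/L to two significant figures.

Pb²⁺/Pb is the cathode, Mn²⁺/Mn the anode: E°cell = +0.98 V, n = 2.
Overall reaction: Pb²⁺(aq) + Mn(s) → Pb(s) + Mn²⁺(aq); Q = [Mn²⁺]^1/[Pb²⁺]^1.
From E = E° − (0.0592/n) log Q: log Q = (E° − E)·n/0.0592 = (+0.98 − (+0.913))·2/0.0592 = 2.2635.
So 1·log[Pb²⁺] = 1·log(0.8) − log Q = -0.0969 − (2.2635) = -2.3604; [Pb²⁺] = 10^(-2.3604) ≈ 0.0044 M.

0.0044 M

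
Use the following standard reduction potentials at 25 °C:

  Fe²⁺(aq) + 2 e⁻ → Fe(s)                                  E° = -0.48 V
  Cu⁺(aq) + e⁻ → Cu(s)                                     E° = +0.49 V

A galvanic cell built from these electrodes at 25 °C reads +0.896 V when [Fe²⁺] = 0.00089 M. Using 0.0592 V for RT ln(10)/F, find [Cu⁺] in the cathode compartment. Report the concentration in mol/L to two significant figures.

Cu⁺/Cu is the cathode, Fe²⁺/Fe the anode: E°cell = +0.97 V, n = 2.
Overall reaction: 2 Cu⁺(aq) + Fe(s) → 2 Cu(s) + Fe²⁺(aq); Q = [Fe²⁺]^1/[Cu⁺]^2.
From E = E° − (0.0592/n) log Q: log Q = (E° − E)·n/0.0592 = (+0.97 − (+0.896))·2/0.0592 = 2.5000.
So 2·log[Cu⁺] = 1·log(0.00089) − log Q = -3.0506 − (2.5000) = -5.5506; log[Cu⁺] = -5.5506 / 2 = -2.7753; [Cu⁺] = 10^(-2.7753) ≈ 0.0017 M.

0.0017 M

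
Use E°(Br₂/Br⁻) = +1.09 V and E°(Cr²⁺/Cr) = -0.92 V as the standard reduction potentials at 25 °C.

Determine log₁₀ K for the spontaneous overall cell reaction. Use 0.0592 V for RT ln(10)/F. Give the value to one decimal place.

Cathode: Br₂/Br⁻; anode: Cr²⁺/Cr. E°cell = +2.01 V, n = 2.
log K = nE°cell / 0.0592 = (2)(+2.01) / 0.0592 = 67.9.

67.9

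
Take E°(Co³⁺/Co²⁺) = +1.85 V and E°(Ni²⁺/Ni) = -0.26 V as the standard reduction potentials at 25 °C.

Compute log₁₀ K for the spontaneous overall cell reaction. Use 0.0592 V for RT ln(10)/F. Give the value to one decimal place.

71.3

Cathode: Co³⁺/Co²⁺; anode: Ni²⁺/Ni. E°cell = +2.11 V, n = 2.
log K = nE°cell / 0.0592 = (2)(+2.11) / 0.0592 = 71.3.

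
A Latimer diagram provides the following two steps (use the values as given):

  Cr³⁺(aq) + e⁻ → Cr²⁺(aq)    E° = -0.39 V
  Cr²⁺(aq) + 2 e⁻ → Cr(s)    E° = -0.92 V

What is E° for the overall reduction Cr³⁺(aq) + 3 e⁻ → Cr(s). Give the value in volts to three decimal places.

-0.743 V

Since ΔG° = −nFE° is additive over sequential reductions, n₃E°₃ = n₁E°₁ + n₂E°₂.
E°₃ = (1×-0.39 + 2×-0.92) / 3 = (-2.230) / 3 = -0.743 V.
Simply averaging or adding the two E° values would be wrong; the electron-weighted sum is required.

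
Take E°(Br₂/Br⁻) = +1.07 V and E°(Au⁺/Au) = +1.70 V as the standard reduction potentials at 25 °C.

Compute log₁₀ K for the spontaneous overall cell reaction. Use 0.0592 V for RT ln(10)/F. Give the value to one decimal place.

21.3

Cathode: Au⁺/Au; anode: Br₂/Br⁻. E°cell = +0.63 V, n = 2.
log K = nE°cell / 0.0592 = (2)(+0.63) / 0.0592 = 21.3.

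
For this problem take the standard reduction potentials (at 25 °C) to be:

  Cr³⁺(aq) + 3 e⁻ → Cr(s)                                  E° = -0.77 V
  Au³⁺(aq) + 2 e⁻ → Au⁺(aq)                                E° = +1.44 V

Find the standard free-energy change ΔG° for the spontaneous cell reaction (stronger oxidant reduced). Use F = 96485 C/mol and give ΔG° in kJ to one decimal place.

-1279.4 kJ

Au³⁺/Au⁺ (E° = +1.44 V) is the cathode; Cr³⁺/Cr (E° = -0.77 V) is the anode, so E°cell = +2.21 V.
Balancing electrons gives n = 6 (lcm of 2 and 3).
ΔG° = −nFE° = −(6)(96485)(+2.21) = -1,279,391 J = -1279.4 kJ.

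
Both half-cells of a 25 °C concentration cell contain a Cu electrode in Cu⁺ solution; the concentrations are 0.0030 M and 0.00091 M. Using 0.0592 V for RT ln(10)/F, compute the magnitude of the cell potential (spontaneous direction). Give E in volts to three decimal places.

+0.031 V

For a concentration cell E°cell = 0. The 0.0030 M side is the cathode (reduction is favoured where [Cu⁺] is higher).
With n = 1, E = −(0.0592/1) log([Cu⁺]ₐₙ/[Cu⁺]꜀ₐₜ) = −(0.0592/1) log(0.00091/0.003) = −(0.0592/1)(-0.518) = +0.031 V.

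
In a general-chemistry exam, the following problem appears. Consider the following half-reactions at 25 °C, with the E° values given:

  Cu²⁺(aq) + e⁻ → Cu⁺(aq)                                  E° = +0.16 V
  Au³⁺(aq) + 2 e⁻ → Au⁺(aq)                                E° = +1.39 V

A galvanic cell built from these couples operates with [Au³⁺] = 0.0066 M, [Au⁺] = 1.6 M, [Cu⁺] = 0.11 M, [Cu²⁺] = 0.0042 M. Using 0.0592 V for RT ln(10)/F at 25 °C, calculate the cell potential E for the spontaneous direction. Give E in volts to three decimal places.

+1.243 V

Au³⁺/Au⁺ is the cathode (higher E°), Cu²⁺/Cu⁺ the anode: E°cell = +1.39 − (+0.16) = +1.23 V, n = 2.
Overall: Au³⁺(aq) + 2 Cu⁺(aq) → Au⁺(aq) + 2 Cu²⁺(aq)
Q = [Au⁺]·[Cu²⁺]^2 / ([Au³⁺]·[Cu⁺]^2); log Q = -0.452.
E = E° − (0.0592/n) log Q = +1.23 − (0.0592/2)(-0.452) = +1.243 V.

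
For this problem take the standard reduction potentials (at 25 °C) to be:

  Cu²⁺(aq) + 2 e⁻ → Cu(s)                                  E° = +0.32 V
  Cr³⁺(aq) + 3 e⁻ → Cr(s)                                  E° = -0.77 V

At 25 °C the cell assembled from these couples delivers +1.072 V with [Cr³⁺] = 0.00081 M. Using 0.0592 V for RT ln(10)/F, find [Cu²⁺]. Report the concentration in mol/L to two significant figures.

Cu²⁺/Cu is the cathode, Cr³⁺/Cr the anode: E°cell = +1.09 V, n = 6.
Overall reaction: 3 Cu²⁺(aq) + 2 Cr(s) → 3 Cu(s) + 2 Cr³⁺(aq); Q = [Cr³⁺]^2/[Cu²⁺]^3.
From E = E° − (0.0592/n) log Q: log Q = (E° − E)·n/0.0592 = (+1.09 − (+1.072))·6/0.0592 = 1.8243.
So 3·log[Cu²⁺] = 2·log(0.00081) − log Q = -6.1830 − (1.8243) = -8.0073; log[Cu²⁺] = -8.0073 / 3 = -2.6691; [Cu²⁺] = 10^(-2.6691) ≈ 0.0021 M.

0.0021 M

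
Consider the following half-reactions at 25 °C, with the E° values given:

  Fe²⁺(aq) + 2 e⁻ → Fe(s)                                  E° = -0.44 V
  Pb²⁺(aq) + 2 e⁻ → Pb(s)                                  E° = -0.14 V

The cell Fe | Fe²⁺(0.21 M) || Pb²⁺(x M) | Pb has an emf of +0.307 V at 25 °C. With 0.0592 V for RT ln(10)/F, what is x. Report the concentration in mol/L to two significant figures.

0.36 M

Pb²⁺/Pb is the cathode, Fe²⁺/Fe the anode: E°cell = +0.30 V, n = 2.
Overall reaction: Pb²⁺(aq) + Fe(s) → Pb(s) + Fe²⁺(aq); Q = [Fe²⁺]^1/[Pb²⁺]^1.
From E = E° − (0.0592/n) log Q: log Q = (E° − E)·n/0.0592 = (+0.30 − (+0.307))·2/0.0592 = -0.2365.
So 1·log[Pb²⁺] = 1·log(0.21) − log Q = -0.6778 − (-0.2365) = -0.4413; [Pb²⁺] = 10^(-0.4413) ≈ 0.36 M.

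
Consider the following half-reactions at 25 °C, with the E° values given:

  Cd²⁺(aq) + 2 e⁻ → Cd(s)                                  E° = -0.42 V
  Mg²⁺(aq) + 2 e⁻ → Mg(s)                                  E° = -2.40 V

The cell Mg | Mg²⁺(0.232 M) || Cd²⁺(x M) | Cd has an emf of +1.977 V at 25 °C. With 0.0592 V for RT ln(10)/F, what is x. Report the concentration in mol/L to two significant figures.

Cd²⁺/Cd is the cathode, Mg²⁺/Mg the anode: E°cell = +1.98 V, n = 2.
Overall reaction: Cd²⁺(aq) + Mg(s) → Cd(s) + Mg²⁺(aq); Q = [Mg²⁺]^1/[Cd²⁺]^1.
From E = E° − (0.0592/n) log Q: log Q = (E° − E)·n/0.0592 = (+1.98 − (+1.977))·2/0.0592 = 0.1014.
So 1·log[Cd²⁺] = 1·log(0.232) − log Q = -0.6345 − (0.1014) = -0.7359; [Cd²⁺] = 10^(-0.7359) ≈ 0.18 M.

0.18 M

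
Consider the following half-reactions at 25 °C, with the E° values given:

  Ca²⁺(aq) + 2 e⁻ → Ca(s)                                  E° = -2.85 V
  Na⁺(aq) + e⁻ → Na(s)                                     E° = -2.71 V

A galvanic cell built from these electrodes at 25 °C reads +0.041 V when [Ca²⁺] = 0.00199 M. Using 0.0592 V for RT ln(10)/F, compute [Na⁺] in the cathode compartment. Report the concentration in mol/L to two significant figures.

0.00095 M

Na⁺/Na is the cathode, Ca²⁺/Ca the anode: E°cell = +0.14 V, n = 2.
Overall reaction: 2 Na⁺(aq) + Ca(s) → 2 Na(s) + Ca²⁺(aq); Q = [Ca²⁺]^1/[Na⁺]^2.
From E = E° − (0.0592/n) log Q: log Q = (E° − E)·n/0.0592 = (+0.14 − (+0.041))·2/0.0592 = 3.3446.
So 2·log[Na⁺] = 1·log(0.00199) − log Q = -2.7011 − (3.3446) = -6.0457; log[Na⁺] = -6.0457 / 2 = -3.0229; [Na⁺] = 10^(-3.0229) ≈ 0.00095 M.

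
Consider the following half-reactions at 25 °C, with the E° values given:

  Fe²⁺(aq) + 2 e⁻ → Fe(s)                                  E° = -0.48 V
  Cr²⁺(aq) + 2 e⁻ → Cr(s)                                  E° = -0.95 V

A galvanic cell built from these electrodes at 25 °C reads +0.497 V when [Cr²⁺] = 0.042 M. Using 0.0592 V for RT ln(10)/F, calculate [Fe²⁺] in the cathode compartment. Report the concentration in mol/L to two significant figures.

0.34 M

Fe²⁺/Fe is the cathode, Cr²⁺/Cr the anode: E°cell = +0.47 V, n = 2.
Overall reaction: Fe²⁺(aq) + Cr(s) → Fe(s) + Cr²⁺(aq); Q = [Cr²⁺]^1/[Fe²⁺]^1.
From E = E° − (0.0592/n) log Q: log Q = (E° − E)·n/0.0592 = (+0.47 − (+0.497))·2/0.0592 = -0.9122.
So 1·log[Fe²⁺] = 1·log(0.042) − log Q = -1.3768 − (-0.9122) = -0.4646; [Fe²⁺] = 10^(-0.4646) ≈ 0.34 M.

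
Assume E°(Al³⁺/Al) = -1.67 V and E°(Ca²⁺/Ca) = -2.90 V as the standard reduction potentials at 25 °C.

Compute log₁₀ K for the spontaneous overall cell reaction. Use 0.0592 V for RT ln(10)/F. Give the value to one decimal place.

Cathode: Al³⁺/Al; anode: Ca²⁺/Ca. E°cell = +1.23 V, n = 6.
log K = nE°cell / 0.0592 = (6)(+1.23) / 0.0592 = 124.7.

124.7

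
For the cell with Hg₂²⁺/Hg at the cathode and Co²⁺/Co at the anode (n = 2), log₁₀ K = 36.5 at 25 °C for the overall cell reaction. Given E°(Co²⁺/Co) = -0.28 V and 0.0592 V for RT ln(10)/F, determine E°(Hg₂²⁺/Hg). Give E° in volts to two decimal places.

+0.80 V

E°cell = (0.0592/n)·log K = (0.0592/2)(36.5) = +1.080 V.
Since Hg₂²⁺/Hg is the cathode and Co²⁺/Co the anode, E°cell = E°(Hg₂²⁺/Hg) − E°(Co²⁺/Co).
So E°(Hg₂²⁺/Hg) = E°cell + E°(Co²⁺/Co) = +1.080 + (-0.28) = +0.80 V.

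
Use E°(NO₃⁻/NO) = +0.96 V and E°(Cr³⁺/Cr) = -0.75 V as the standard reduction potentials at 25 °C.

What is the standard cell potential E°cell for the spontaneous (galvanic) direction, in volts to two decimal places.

+1.71 V

The NO₃⁻/NO couple has the higher reduction potential, so it is the cathode; Cr³⁺/Cr is oxidised at the anode.
E°cell = E°(cathode) − E°(anode) = (+0.96) − (-0.75) = +1.71 V.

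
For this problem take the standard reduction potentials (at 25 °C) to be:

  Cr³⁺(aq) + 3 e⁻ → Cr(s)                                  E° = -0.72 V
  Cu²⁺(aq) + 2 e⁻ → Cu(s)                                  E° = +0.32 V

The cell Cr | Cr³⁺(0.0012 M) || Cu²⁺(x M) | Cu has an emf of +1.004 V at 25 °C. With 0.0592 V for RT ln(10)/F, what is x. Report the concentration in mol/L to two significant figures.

Cu²⁺/Cu is the cathode, Cr³⁺/Cr the anode: E°cell = +1.04 V, n = 6.
Overall reaction: 3 Cu²⁺(aq) + 2 Cr(s) → 3 Cu(s) + 2 Cr³⁺(aq); Q = [Cr³⁺]^2/[Cu²⁺]^3.
From E = E° − (0.0592/n) log Q: log Q = (E° − E)·n/0.0592 = (+1.04 − (+1.004))·6/0.0592 = 3.6486.
So 3·log[Cu²⁺] = 2·log(0.0012) − log Q = -5.8416 − (3.6486) = -9.4902; log[Cu²⁺] = -9.4902 / 3 = -3.1634; [Cu²⁺] = 10^(-3.1634) ≈ 0.00069 M.

0.00069 M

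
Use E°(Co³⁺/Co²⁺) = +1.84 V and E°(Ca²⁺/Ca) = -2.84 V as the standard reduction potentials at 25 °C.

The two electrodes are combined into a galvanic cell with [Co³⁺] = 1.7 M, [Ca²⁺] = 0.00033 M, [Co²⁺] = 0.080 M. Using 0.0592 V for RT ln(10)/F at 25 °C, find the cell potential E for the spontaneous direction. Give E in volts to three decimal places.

+4.862 V

Co³⁺/Co²⁺ is the cathode (higher E°), Ca²⁺/Ca the anode: E°cell = +1.84 − (-2.84) = +4.68 V, n = 2.
Overall: 2 Co³⁺(aq) + Ca(s) → 2 Co²⁺(aq) + Ca²⁺(aq)
Q = [Co²⁺]^2·[Ca²⁺] / ([Co³⁺]^2); log Q = -6.136.
E = E° − (0.0592/n) log Q = +4.68 − (0.0592/2)(-6.136) = +4.862 V.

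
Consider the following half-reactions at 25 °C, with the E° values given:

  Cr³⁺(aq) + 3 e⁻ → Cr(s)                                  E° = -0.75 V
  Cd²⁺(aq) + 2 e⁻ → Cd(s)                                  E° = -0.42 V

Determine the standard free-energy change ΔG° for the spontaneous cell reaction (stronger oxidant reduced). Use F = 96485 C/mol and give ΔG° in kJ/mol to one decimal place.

Cd²⁺/Cd (E° = -0.42 V) is the cathode; Cr³⁺/Cr (E° = -0.75 V) is the anode, so E°cell = +0.33 V.
Balancing electrons gives n = 6 (lcm of 2 and 3).
ΔG° = −nFE° = −(6)(96485)(+0.33) = -191,040 J = -191.0 kJ/mol.

-191.0 kJ/mol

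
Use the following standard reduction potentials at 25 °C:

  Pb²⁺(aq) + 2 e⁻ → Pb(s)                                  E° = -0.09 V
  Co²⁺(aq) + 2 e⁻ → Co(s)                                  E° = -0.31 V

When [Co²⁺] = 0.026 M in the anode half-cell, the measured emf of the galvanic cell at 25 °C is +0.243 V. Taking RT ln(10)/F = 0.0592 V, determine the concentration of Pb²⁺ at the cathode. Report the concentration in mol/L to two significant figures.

Pb²⁺/Pb is the cathode, Co²⁺/Co the anode: E°cell = +0.22 V, n = 2.
Overall reaction: Pb²⁺(aq) + Co(s) → Pb(s) + Co²⁺(aq); Q = [Co²⁺]^1/[Pb²⁺]^1.
From E = E° − (0.0592/n) log Q: log Q = (E° − E)·n/0.0592 = (+0.22 − (+0.243))·2/0.0592 = -0.7770.
So 1·log[Pb²⁺] = 1·log(0.026) − log Q = -1.5850 − (-0.7770) = -0.8080; [Pb²⁺] = 10^(-0.8080) ≈ 0.16 M.

0.16 M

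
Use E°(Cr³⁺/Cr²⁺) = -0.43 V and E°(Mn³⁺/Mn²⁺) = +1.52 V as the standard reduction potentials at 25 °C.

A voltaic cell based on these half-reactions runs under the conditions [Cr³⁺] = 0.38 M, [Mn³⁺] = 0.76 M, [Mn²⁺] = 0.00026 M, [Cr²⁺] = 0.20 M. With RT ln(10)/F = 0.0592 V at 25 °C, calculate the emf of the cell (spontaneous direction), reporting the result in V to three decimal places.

Mn³⁺/Mn²⁺ is the cathode (higher E°), Cr³⁺/Cr²⁺ the anode: E°cell = +1.52 − (-0.43) = +1.95 V, n = 1.
Overall: Mn³⁺(aq) + Cr²⁺(aq) → Mn²⁺(aq) + Cr³⁺(aq)
Q = [Mn²⁺]·[Cr³⁺] / ([Mn³⁺]·[Cr²⁺]); log Q = -3.187.
E = E° − (0.0592/n) log Q = +1.95 − (0.0592/1)(-3.187) = +2.139 V.

+2.139 V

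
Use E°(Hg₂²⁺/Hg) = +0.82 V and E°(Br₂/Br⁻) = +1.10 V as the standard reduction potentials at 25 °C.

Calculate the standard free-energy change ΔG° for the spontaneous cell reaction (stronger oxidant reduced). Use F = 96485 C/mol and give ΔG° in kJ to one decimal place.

-54.0 kJ

Br₂/Br⁻ (E° = +1.10 V) is the cathode; Hg₂²⁺/Hg (E° = +0.82 V) is the anode, so E°cell = +0.28 V.
Balancing electrons gives n = 2 (lcm of 2 and 2).
ΔG° = −nFE° = −(2)(96485)(+0.28) = -54,032 J = -54.0 kJ.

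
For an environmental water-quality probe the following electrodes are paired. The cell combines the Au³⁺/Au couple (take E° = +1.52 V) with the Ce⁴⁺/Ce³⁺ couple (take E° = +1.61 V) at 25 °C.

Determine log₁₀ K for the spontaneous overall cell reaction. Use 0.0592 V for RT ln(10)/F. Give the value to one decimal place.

Cathode: Ce⁴⁺/Ce³⁺; anode: Au³⁺/Au. E°cell = +0.09 V, n = 3.
log K = nE°cell / 0.0592 = (3)(+0.09) / 0.0592 = 4.6.

4.6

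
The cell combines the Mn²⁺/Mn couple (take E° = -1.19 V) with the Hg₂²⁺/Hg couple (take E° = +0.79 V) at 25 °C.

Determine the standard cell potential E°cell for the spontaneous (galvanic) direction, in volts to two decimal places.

+1.98 V

The Hg₂²⁺/Hg couple has the higher reduction potential, so it is the cathode; Mn²⁺/Mn is oxidised at the anode.
E°cell = E°(cathode) − E°(anode) = (+0.79) − (-1.19) = +1.98 V.
Since E°cell > 0, the reaction is spontaneous under standard conditions.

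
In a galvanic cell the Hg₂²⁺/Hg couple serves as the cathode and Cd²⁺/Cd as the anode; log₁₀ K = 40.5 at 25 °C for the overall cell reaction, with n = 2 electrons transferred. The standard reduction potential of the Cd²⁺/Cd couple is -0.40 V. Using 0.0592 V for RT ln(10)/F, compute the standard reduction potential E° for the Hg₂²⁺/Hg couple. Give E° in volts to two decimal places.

E°cell = (0.0592/n)·log K = (0.0592/2)(40.5) = +1.199 V.
Since Hg₂²⁺/Hg is the cathode and Cd²⁺/Cd the anode, E°cell = E°(Hg₂²⁺/Hg) − E°(Cd²⁺/Cd).
So E°(Hg₂²⁺/Hg) = E°cell + E°(Cd²⁺/Cd) = +1.199 + (-0.40) = +0.80 V.

+0.80 V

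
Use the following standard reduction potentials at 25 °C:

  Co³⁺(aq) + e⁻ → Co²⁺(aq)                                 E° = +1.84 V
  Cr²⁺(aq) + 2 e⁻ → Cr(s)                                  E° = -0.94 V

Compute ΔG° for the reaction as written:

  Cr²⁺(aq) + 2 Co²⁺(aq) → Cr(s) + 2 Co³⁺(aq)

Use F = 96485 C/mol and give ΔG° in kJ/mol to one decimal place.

+536.5 kJ/mol

As written, Cr²⁺/Cr is reduced (cathode) and Co³⁺/Co²⁺ is oxidised (anode), so E°cell = (-0.94) − (+1.84) = -2.78 V.
Balancing electrons gives n = 2.
ΔG° = −nFE° = −(2)(96485)(-2.78) = 536,457 J = +536.5 kJ/mol.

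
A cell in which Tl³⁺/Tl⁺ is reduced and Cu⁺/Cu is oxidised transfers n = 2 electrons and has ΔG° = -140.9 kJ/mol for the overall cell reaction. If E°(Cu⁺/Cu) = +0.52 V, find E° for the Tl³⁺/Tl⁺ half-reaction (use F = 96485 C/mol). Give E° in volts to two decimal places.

E°cell = −ΔG°/(nF) = −(-140.9×10³)/((2)(96485)) = +0.730 V.
Since Tl³⁺/Tl⁺ is the cathode and Cu⁺/Cu the anode, E°cell = E°(Tl³⁺/Tl⁺) − E°(Cu⁺/Cu).
So E°(Tl³⁺/Tl⁺) = E°cell + E°(Cu⁺/Cu) = +0.730 + (+0.52) = +1.25 V.

+1.25 V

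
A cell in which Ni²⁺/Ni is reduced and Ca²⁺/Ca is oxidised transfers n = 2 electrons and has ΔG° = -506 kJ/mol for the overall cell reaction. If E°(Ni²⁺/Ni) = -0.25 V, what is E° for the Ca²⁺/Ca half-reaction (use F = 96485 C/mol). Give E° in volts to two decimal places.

E°cell = −ΔG°/(nF) = −(-506×10³)/((2)(96485)) = +2.622 V.
Since Ni²⁺/Ni is the cathode and Ca²⁺/Ca the anode, E°cell = E°(Ni²⁺/Ni) − E°(Ca²⁺/Ca).
So E°(Ca²⁺/Ca) = E°(Ni²⁺/Ni) − E°cell = (-0.25) − (+2.622) = -2.87 V.

-2.87 V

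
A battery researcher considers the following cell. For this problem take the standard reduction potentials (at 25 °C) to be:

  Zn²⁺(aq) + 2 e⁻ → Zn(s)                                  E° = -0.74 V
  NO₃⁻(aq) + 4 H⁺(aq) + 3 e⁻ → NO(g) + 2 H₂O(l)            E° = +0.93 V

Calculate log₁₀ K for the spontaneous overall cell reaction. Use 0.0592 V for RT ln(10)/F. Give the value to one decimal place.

169.3

Cathode: NO₃⁻/NO; anode: Zn²⁺/Zn. E°cell = +1.67 V, n = 6.
log K = nE°cell / 0.0592 = (6)(+1.67) / 0.0592 = 169.3.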